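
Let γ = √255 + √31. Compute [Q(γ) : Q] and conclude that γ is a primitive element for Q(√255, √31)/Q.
[Q(γ) : Q] = 4 (equivalently, Q(γ) = Q(√255, √31))

Obviously Q(γ) ⊆ Q(√255, √31), and [Q(√255, √31):Q] = 4 (since 255, 31 are distinct squarefree integers > 1 with 7905 not a perfect square). To show equality we compute the minimal polynomial of γ. From γ = √255 + √31: γ^2 = 255 + 2√(7905) + 31 = 286 + 2√(7905), so γ^2 - 286 = 2√(7905); squaring, (γ^2 - 286)^2 = 4·7905, i.e. γ^4 - 572γ^2 + 81796 - 31620 = 0, i.e. γ^4 - 572γ^2 + 50176 = 0. So γ is a root of x^4 - 572x^2 + 50176. This polynomial is irreducible over Q: it has no rational root (each ±√255 ± √31 is irrational), and any factorization into two quadratics over Q would force √(7905) ∈ Q (pairing opposite roots) or √255, √31 ∈ Q (other pairings), all impossible. Hence [Q(γ):Q] = 4 = [Q(√255, √31):Q], so Q(γ) = Q(√255, √31).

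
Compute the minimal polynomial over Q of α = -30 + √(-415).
m_α(x) = x^2 + 60x + 1315

From α + 30 = √(-415), squaring gives (α + 30)^2 = -415, i.e. α^2 + 60α + 900 = -415, so α^2 + 60α + 1315 = 0. The discriminant of x^2 + 60x + 1315 is (60)^2 - 4·(1315) = 3600 - 5260 = -1660, and 4·(-415) is not a perfect square in Q since -415 is squarefree and ≠ 1. Hence x^2 + 60x + 1315 is irreducible over Q and is the minimal polynomial of α.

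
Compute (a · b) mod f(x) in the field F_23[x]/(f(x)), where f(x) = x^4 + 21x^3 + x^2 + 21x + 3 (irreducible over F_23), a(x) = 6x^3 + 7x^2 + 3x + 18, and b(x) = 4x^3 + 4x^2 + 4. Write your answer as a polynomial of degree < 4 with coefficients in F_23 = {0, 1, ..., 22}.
a · b ≡ 5x^3 + 12x^2 + 6x + 22 (mod f(x))

Multiply in F_23[x]: a(x)·b(x) = (6x^3 + 7x^2 + 3x + 18)·(4x^3 + 4x^2 + 4) = x^6 + 6x^5 + 17x^4 + 16x^3 + 8x^2 + 12x + 3. This has degree ≥ 4, so divide by f(x) over F_23: x^6 + 6x^5 + 17x^4 + 16x^3 + 8x^2 + 12x + 3 = (x^2 + 8x + 9)·(x^4 + 21x^3 + x^2 + 21x + 3) + (5x^3 + 12x^2 + 6x + 22). Hence a·b ≡ 5x^3 + 12x^2 + 6x + 22 (mod f). (F_23[x]/(f) is a field with 23^4 = 279841 elements since f is irreducible of degree 4.)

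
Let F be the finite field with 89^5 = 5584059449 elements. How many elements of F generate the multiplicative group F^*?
There are φ(5584059448) = 2511600000 primitive elements

F_q^* is cyclic of order q - 1 = 5584059448. A cyclic group of order m has exactly φ(m) generators. Here m = 5584059448 = 2^3 · 11 · 131 · 691 · 701, so the number of primitive elements is φ(5584059448) = 2511600000.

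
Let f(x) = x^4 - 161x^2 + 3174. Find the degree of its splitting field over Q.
[K : Q] = 4

Solving the quadratic in x^2: x^2 = (161 ± √(161^2 - 4·3174))/2 = (161 ± √13225)/2 = (161 ± 115)/2, giving x^2 = 138 or x^2 = 23. So f(x) = (x^2 - 138)(x^2 - 23) and the roots of f are ±√138, ±√23. Hence the splitting field is K = Q(√138, √23). Since 138 and 23 are distinct squarefree integers > 1, their product 3174 is not a perfect square, so √23 ∉ Q(√138). By the tower law [K:Q] = [Q(√138,√23):Q(√138)] · [Q(√138):Q] = 2 · 2 = 4.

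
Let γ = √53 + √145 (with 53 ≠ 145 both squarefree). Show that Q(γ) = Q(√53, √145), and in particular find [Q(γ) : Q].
[Q(γ) : Q] = 4 (equivalently, Q(γ) = Q(√53, √145))

Obviously Q(γ) ⊆ Q(√53, √145), and [Q(√53, √145):Q] = 4 (since 53, 145 are distinct squarefree integers > 1 with 7685 not a perfect square). To show equality we compute the minimal polynomial of γ. From γ = √53 + √145: γ^2 = 53 + 2√(7685) + 145 = 198 + 2√(7685), so γ^2 - 198 = 2√(7685); squaring, (γ^2 - 198)^2 = 4·7685, i.e. γ^4 - 396γ^2 + 39204 - 30740 = 0, i.e. γ^4 - 396γ^2 + 8464 = 0. So γ is a root of x^4 - 396x^2 + 8464. This polynomial is irreducible over Q: it has no rational root (each ±√53 ± √145 is irrational), and any factorization into two quadratics over Q would force √(7685) ∈ Q (pairing opposite roots) or √53, √145 ∈ Q (other pairings), all impossible. Hence [Q(γ):Q] = 4 = [Q(√53, √145):Q], so Q(γ) = Q(√53, √145).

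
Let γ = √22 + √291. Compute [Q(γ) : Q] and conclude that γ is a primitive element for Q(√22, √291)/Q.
[Q(γ) : Q] = 4 (equivalently, Q(γ) = Q(√22, √291))

Obviously Q(γ) ⊆ Q(√22, √291), and [Q(√22, √291):Q] = 4 (since 22, 291 are distinct squarefree integers > 1 with 6402 not a perfect square). To show equality we compute the minimal polynomial of γ. From γ = √22 + √291: γ^2 = 22 + 2√(6402) + 291 = 313 + 2√(6402), so γ^2 - 313 = 2√(6402); squaring, (γ^2 - 313)^2 = 4·6402, i.e. γ^4 - 626γ^2 + 97969 - 25608 = 0, i.e. γ^4 - 626γ^2 + 72361 = 0. So γ is a root of x^4 - 626x^2 + 72361. This polynomial is irreducible over Q: it has no rational root (each ±√22 ± √291 is irrational), and any factorization into two quadratics over Q would force √(6402) ∈ Q (pairing opposite roots) or √22, √291 ∈ Q (other pairings), all impossible. Hence [Q(γ):Q] = 4 = [Q(√22, √291):Q], so Q(γ) = Q(√22, √291).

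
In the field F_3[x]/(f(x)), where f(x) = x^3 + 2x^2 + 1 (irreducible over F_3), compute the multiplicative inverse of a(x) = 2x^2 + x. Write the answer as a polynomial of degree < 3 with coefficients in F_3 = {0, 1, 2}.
a(x)^(-1) ≡ x (mod f(x))

Since f is irreducible over F_3, F_3[x]/(f) is a field and a(x) ≠ 0 has an inverse. Apply the extended Euclidean algorithm to f(x) and a(x) in F_3[x]: f(x) = (2x)·a(x) + (1). The last nonzero remainder is the constant 1 = gcd(f, a) in F_3. Back-substituting through the division chain expresses 1 = s(x)·a(x) + t(x)·f(x) with s(x) ≡ x (mod f), so a(x)^(-1) ≡ s(x) = x (mod f). Check: (2x^2 + x)·(x) = 2x^3 + x^2 ≡ 1 (mod x^3 + 2x^2 + 1).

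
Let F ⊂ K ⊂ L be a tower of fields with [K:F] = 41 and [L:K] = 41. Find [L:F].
[L:F] = 1681

The tower law says that for any tower of field extensions F ⊂ K ⊂ L with finite degrees, [L:F] = [L:K] · [K:F]. Here this gives [L:F] = 41 · 41 = 1681.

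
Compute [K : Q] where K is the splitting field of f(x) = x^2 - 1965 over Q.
[K : Q] = 2

f(x) = x^2 - 1965 factors as (x - √1965)(x + √1965). The splitting field is K = Q(√1965). Since 1965 is squarefree and > 1, it is not a perfect square, so x^2 - 1965 is irreducible over Q and [Q(√1965) : Q] = 2. Hence [K : Q] = 2.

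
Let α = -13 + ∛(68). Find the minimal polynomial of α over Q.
m_α(x) = x^3 + 39x^2 + 507x + 2129

Set β = α + 13 = ∛(68), so β^3 = 68. Then (α + 13)^3 - 68 = 0, i.e. α is a root of g(x) = (x + 13)^3 - 68 = x^3 + 39x^2 + 507x + 2129. Since g(x) = h(x + 13) where h(x) = x^3 - 68, and h is irreducible over Q (because 68 is not a perfect cube, so h has no rational root, and a monic cubic with no rational root is irreducible), g is also irreducible (irreducibility is preserved under the substitution x → x + 13). Hence m_α(x) = x^3 + 39x^2 + 507x + 2129.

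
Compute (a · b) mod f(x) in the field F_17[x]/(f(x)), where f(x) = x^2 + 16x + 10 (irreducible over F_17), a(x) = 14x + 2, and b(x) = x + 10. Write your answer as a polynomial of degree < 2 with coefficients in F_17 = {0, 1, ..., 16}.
a · b ≡ 3x + 16 (mod f(x))

Multiply in F_17[x]: a(x)·b(x) = (14x + 2)·(x + 10) = 14x^2 + 6x + 3. This has degree ≥ 2, so divide by f(x) over F_17: 14x^2 + 6x + 3 = (14)·(x^2 + 16x + 10) + (3x + 16). Hence a·b ≡ 3x + 16 (mod f). (F_17[x]/(f) is a field with 17^2 = 289 elements since f is irreducible of degree 2.)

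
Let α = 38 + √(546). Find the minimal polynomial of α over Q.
m_α(x) = x^2 - 76x + 898

From α - 38 = √(546), squaring gives (α - 38)^2 = 546, i.e. α^2 - 76α + 1444 = 546, so α^2 - 76α + 898 = 0. The discriminant of x^2 - 76x + 898 is (-76)^2 - 4·(898) = 5776 - 3592 = 2184, and 4·(546) is not a perfect square in Q since 546 is squarefree and ≠ 1. Hence x^2 - 76x + 898 is irreducible over Q and is the minimal polynomial of α.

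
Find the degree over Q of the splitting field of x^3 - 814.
[K : Q] = 6

The roots of x^3 - 814 are ∛814, ω∛814, ω^2∛814 where ω = e^(2πi/3) is a primitive cube root of unity, so K = Q(∛814, ω). Now [Q(∛814):Q] = 3 (since 814 is not a perfect cube, x^3 - 814 is irreducible) and [Q(ω):Q] = 2. Both 2 and 3 divide [K:Q], and [K:Q] ≤ 3·2 = 6, so [K:Q] = 6. (Equivalently: Q(∛814) ⊂ R but ω ∉ R, so [K : Q(∛814)] = 2.)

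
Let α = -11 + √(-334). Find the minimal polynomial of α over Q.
m_α(x) = x^2 + 22x + 455

From α + 11 = √(-334), squaring gives (α + 11)^2 = -334, i.e. α^2 + 22α + 121 = -334, so α^2 + 22α + 455 = 0. The discriminant of x^2 + 22x + 455 is (22)^2 - 4·(455) = 484 - 1820 = -1336, and 4·(-334) is not a perfect square in Q since -334 is squarefree and ≠ 1. Hence x^2 + 22x + 455 is irreducible over Q and is the minimal polynomial of α.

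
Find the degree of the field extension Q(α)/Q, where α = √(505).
[Q(α):Q] = 2

[Q(α):Q] equals the degree of the minimal polynomial of α. Here α^2 = 505 and x^2 - 505 is irreducible (d = 505 is squarefree, ≠ 1, hence not a square), so deg(m_α) = 2. Thus [Q(α):Q] = 2.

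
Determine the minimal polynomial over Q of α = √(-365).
m_α(x) = x^2 + 365

α satisfies α^2 + 365 = 0, so x^2 + 365 annihilates α. Since d = -365 is squarefree and ≠ 1, it is not a perfect square in Q, so x^2 + 365 has no rational root and is therefore irreducible over Q (a degree-2 polynomial over a field is irreducible iff it has no root). Hence m_α(x) = x^2 + 365.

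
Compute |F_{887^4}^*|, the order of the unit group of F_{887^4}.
|F_{887^4}^*| = 619005459360

F_{887^4} has 887^4 = 619005459361 elements; its multiplicative group consists of all nonzero elements, so |F_{887^4}^*| = 619005459361 - 1 = 619005459360. (It is cyclic since any finite subgroup of the multiplicative group of a field is cyclic.)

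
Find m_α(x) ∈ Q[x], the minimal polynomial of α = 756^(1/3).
m_α(x) = x^3 - 756

α satisfies α^3 = 756, so x^3 - 756 annihilates α. By the rational root test, a rational root p/q (in lowest terms) of x^3 - 756 would satisfy p^3 = 756 q^3, forcing q = 1 and p^3 = 756; but 756 is not a perfect cube, contradiction. A monic cubic over Q with no rational root is irreducible (any nontrivial factorization would include a linear factor). Hence x^3 - 756 is the minimal polynomial of α, and in particular [Q(α):Q] = 3.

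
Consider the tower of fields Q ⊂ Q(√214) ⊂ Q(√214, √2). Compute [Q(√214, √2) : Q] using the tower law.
[Q(√214, √2) : Q] = 4

[Q(√214):Q] = 2 (min poly x^2 - 214, irreducible since 214 is squarefree > 1). For the top step, suppose √2 ∈ Q(√214), say √2 = c + d√214 with c, d ∈ Q. Squaring: 2 = c^2 + 214d^2 + 2cd√214. Since √214 ∉ Q this forces 2cd = 0. If d = 0 then √2 = c ∈ Q, contradicting 2 squarefree > 1. If c = 0 then 2 = 214d^2, so 214·2 = (214d)^2 is a perfect square in Q — but 214·2 = 428 is not a perfect square (since 214 and 2 are distinct squarefree integers). Contradiction. Hence √2 ∉ Q(√214), so x^2 - 2 stays irreducible over Q(√214) and [Q(√214, √2) : Q(√214)] = 2. By the tower law, [Q(√214, √2) : Q] = 2 · 2 = 4.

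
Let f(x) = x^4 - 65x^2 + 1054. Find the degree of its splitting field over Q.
[K : Q] = 4

Solving the quadratic in x^2: x^2 = (65 ± √(65^2 - 4·1054))/2 = (65 ± √9)/2 = (65 ± 3)/2, giving x^2 = 31 or x^2 = 34. So f(x) = (x^2 - 31)(x^2 - 34) and the roots of f are ±√31, ±√34. Hence the splitting field is K = Q(√31, √34). Since 31 and 34 are distinct squarefree integers > 1, their product 1054 is not a perfect square, so √34 ∉ Q(√31). By the tower law [K:Q] = [Q(√31,√34):Q(√31)] · [Q(√31):Q] = 2 · 2 = 4.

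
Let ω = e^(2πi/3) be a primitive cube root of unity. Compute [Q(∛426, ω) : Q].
[Q(∛426, ω) : Q] = 6

[Q(∛426):Q] = 3 (min poly x^3 - 426, irreducible since 426 is not a perfect cube). [Q(ω):Q] = 2 (min poly x^2 + x + 1). Since Q(∛426) ⊂ R and ω ∉ R, we have ω ∉ Q(∛426), so x^2 + x + 1 remains irreducible over Q(∛426) and [Q(∛426, ω) : Q(∛426)] = 2. By the tower law, [Q(∛426, ω) : Q] = 3 · 2 = 6. (In fact Q(∛426, ω) is the splitting field of x^3 - 426 over Q.)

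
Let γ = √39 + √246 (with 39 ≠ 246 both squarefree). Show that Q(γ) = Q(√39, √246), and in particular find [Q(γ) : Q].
[Q(γ) : Q] = 4 (equivalently, Q(γ) = Q(√39, √246))

Obviously Q(γ) ⊆ Q(√39, √246), and [Q(√39, √246):Q] = 4 (since 39, 246 are distinct squarefree integers > 1 with 9594 not a perfect square). To show equality we compute the minimal polynomial of γ. From γ = √39 + √246: γ^2 = 39 + 2√(9594) + 246 = 285 + 2√(9594), so γ^2 - 285 = 2√(9594); squaring, (γ^2 - 285)^2 = 4·9594, i.e. γ^4 - 570γ^2 + 81225 - 38376 = 0, i.e. γ^4 - 570γ^2 + 42849 = 0. So γ is a root of x^4 - 570x^2 + 42849. This polynomial is irreducible over Q: it has no rational root (each ±√39 ± √246 is irrational), and any factorization into two quadratics over Q would force √(9594) ∈ Q (pairing opposite roots) or √39, √246 ∈ Q (other pairings), all impossible. Hence [Q(γ):Q] = 4 = [Q(√39, √246):Q], so Q(γ) = Q(√39, √246).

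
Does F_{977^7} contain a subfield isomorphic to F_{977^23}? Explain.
No: F_{977^23} is not a subfield of F_{977^7}

F_{p^m} embeds in F_{p^n} iff m | n. Here 23 ∤ 7 (since 7 = 0·23 + 7 with remainder 7 ≠ 0), so F_{977^23} is not a subfield of F_{977^7}. Equivalently: if it were, the tower law would give 23 = [F_{977^23}:F_977] dividing [F_{977^7}:F_977] = 7, contradiction.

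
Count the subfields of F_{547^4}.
F_{547^4} has 3 subfields

The subfields of F_{p^n} are exactly the fields F_{p^d} for d | n (each is the fixed field of the unique index-d subgroup of Gal(F_{p^n}/F_p) ≅ Z/nZ). The divisors of n = 4 are {1, 2, 4}, giving 3 subfields: F_{547^1}, F_{547^2}, F_{547^4}.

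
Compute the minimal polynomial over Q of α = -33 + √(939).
m_α(x) = x^2 + 66x + 150

From α + 33 = √(939), squaring gives (α + 33)^2 = 939, i.e. α^2 + 66α + 1089 = 939, so α^2 + 66α + 150 = 0. The discriminant of x^2 + 66x + 150 is (66)^2 - 4·(150) = 4356 - 600 = 3756, and 4·(939) is not a perfect square in Q since 939 is squarefree and ≠ 1. Hence x^2 + 66x + 150 is irreducible over Q and is the minimal polynomial of α.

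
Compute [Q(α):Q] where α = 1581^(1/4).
[Q(α):Q] = 4

α is a root of x^4 - 1581. By Eisenstein's criterion at the prime p = 3 (which divides the constant term 1581 but p^2 = 9 does not, since 1581 is squarefree), x^4 - 1581 is irreducible over Q. Hence [Q(α):Q] = 4.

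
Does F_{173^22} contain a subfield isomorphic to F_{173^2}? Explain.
Yes: F_{173^2} is a subfield of F_{173^22}

F_{p^m} embeds in F_{p^n} iff m | n (since F_{p^n} is the splitting field of x^(p^n) - x, and F_{p^m} ⊂ F_{p^n} forces p^n to be a power of p^m, i.e. m | n; conversely if m | n then every root of x^(p^m) - x is a root of x^(p^n) - x). Here 2 | 22 (since 22 = 11·2), so F_{173^2} is a subfield of F_{173^22}, and [F_{173^22} : F_{173^2}] = 22/2 = 11.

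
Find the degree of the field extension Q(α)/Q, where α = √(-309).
[Q(α):Q] = 2

[Q(α):Q] equals the degree of the minimal polynomial of α. Here α^2 = -309 and x^2 + 309 is irreducible (d = -309 is squarefree, ≠ 1, hence not a square), so deg(m_α) = 2. Thus [Q(α):Q] = 2.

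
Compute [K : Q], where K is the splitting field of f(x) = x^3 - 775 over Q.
[K : Q] = 6

The roots of x^3 - 775 are ∛775, ω∛775, ω^2∛775 where ω = e^(2πi/3) is a primitive cube root of unity, so K = Q(∛775, ω). Now [Q(∛775):Q] = 3 (since 775 is not a perfect cube, x^3 - 775 is irreducible) and [Q(ω):Q] = 2. Both 2 and 3 divide [K:Q], and [K:Q] ≤ 3·2 = 6, so [K:Q] = 6. (Equivalently: Q(∛775) ⊂ R but ω ∉ R, so [K : Q(∛775)] = 2.)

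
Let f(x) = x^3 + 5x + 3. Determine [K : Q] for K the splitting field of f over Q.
[K : Q] = 6

By the rational root test, any rational root of the monic integer polynomial f(x) = x^3 + 5x + 3 must be an integer dividing the constant term 3, i.e. one of ±{1, 3}. Evaluating: f(1) = 9, f(-1) = -3, f(3) = 45, f(-3) = -39; none is 0, so f has no rational root and is therefore irreducible over Q (a cubic with no linear factor over a field is irreducible). For an irreducible cubic, the Galois group is A_3 or S_3 according as the discriminant disc(f) = -4a^3 - 27b^2 = -4·(5)^3 - 27·(3)^2 = -743 is or is not a square in Q. Here disc(f) = -743 is not a perfect square in Q, so the Galois group of f over Q is not contained in A_3 and must be all of S_3. The splitting field has degree |S_3| = 6 over Q, so [K : Q] = 6.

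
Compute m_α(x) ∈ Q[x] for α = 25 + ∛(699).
m_α(x) = x^3 - 75x^2 + 1875x - 16324

Set β = α - 25 = ∛(699), so β^3 = 699. Then (α - 25)^3 - 699 = 0, i.e. α is a root of g(x) = (x - 25)^3 - 699 = x^3 - 75x^2 + 1875x - 16324. Since g(x) = h(x - 25) where h(x) = x^3 - 699, and h is irreducible over Q (because 699 is not a perfect cube, so h has no rational root, and a monic cubic with no rational root is irreducible), g is also irreducible (irreducibility is preserved under the substitution x → x - 25). Hence m_α(x) = x^3 - 75x^2 + 1875x - 16324.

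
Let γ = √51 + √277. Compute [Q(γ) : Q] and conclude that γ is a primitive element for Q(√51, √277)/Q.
[Q(γ) : Q] = 4 (equivalently, Q(γ) = Q(√51, √277))

Obviously Q(γ) ⊆ Q(√51, √277), and [Q(√51, √277):Q] = 4 (since 51, 277 are distinct squarefree integers > 1 with 14127 not a perfect square). To show equality we compute the minimal polynomial of γ. From γ = √51 + √277: γ^2 = 51 + 2√(14127) + 277 = 328 + 2√(14127), so γ^2 - 328 = 2√(14127); squaring, (γ^2 - 328)^2 = 4·14127, i.e. γ^4 - 656γ^2 + 107584 - 56508 = 0, i.e. γ^4 - 656γ^2 + 51076 = 0. So γ is a root of x^4 - 656x^2 + 51076. This polynomial is irreducible over Q: it has no rational root (each ±√51 ± √277 is irrational), and any factorization into two quadratics over Q would force √(14127) ∈ Q (pairing opposite roots) or √51, √277 ∈ Q (other pairings), all impossible. Hence [Q(γ):Q] = 4 = [Q(√51, √277):Q], so Q(γ) = Q(√51, √277).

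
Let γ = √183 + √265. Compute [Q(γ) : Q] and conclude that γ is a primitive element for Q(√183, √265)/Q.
[Q(γ) : Q] = 4 (equivalently, Q(γ) = Q(√183, √265))

Obviously Q(γ) ⊆ Q(√183, √265), and [Q(√183, √265):Q] = 4 (since 183, 265 are distinct squarefree integers > 1 with 48495 not a perfect square). To show equality we compute the minimal polynomial of γ. From γ = √183 + √265: γ^2 = 183 + 2√(48495) + 265 = 448 + 2√(48495), so γ^2 - 448 = 2√(48495); squaring, (γ^2 - 448)^2 = 4·48495, i.e. γ^4 - 896γ^2 + 200704 - 193980 = 0, i.e. γ^4 - 896γ^2 + 6724 = 0. So γ is a root of x^4 - 896x^2 + 6724. This polynomial is irreducible over Q: it has no rational root (each ±√183 ± √265 is irrational), and any factorization into two quadratics over Q would force √(48495) ∈ Q (pairing opposite roots) or √183, √265 ∈ Q (other pairings), all impossible. Hence [Q(γ):Q] = 4 = [Q(√183, √265):Q], so Q(γ) = Q(√183, √265).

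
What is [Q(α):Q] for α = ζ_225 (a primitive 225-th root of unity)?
[Q(α):Q] = 120

The minimal polynomial of ζ_225 over Q is the 225-th cyclotomic polynomial Φ_225(x), which is irreducible over Q and has degree φ(225) = 120. Hence [Q(α):Q] = φ(225) = 120.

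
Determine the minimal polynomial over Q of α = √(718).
m_α(x) = x^2 - 718

α satisfies α^2 - 718 = 0, so x^2 - 718 annihilates α. Since d = 718 is squarefree and ≠ 1, it is not a perfect square in Q, so x^2 - 718 has no rational root and is therefore irreducible over Q (a degree-2 polynomial over a field is irreducible iff it has no root). Hence m_α(x) = x^2 - 718.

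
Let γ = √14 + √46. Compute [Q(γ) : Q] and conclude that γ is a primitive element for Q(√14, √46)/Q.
[Q(γ) : Q] = 4 (equivalently, Q(γ) = Q(√14, √46))

Obviously Q(γ) ⊆ Q(√14, √46), and [Q(√14, √46):Q] = 4 (since 14, 46 are distinct squarefree integers > 1 with 644 not a perfect square). To show equality we compute the minimal polynomial of γ. From γ = √14 + √46: γ^2 = 14 + 2√(644) + 46 = 60 + 2√(644), so γ^2 - 60 = 2√(644); squaring, (γ^2 - 60)^2 = 4·644, i.e. γ^4 - 120γ^2 + 3600 - 2576 = 0, i.e. γ^4 - 120γ^2 + 1024 = 0. So γ is a root of x^4 - 120x^2 + 1024. This polynomial is irreducible over Q: it has no rational root (each ±√14 ± √46 is irrational), and any factorization into two quadratics over Q would force √(644) ∈ Q (pairing opposite roots) or √14, √46 ∈ Q (other pairings), all impossible. Hence [Q(γ):Q] = 4 = [Q(√14, √46):Q], so Q(γ) = Q(√14, √46).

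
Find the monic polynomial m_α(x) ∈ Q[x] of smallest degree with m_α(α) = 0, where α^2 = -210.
m_α(x) = x^2 + 210

α satisfies α^2 + 210 = 0, so x^2 + 210 annihilates α. Since d = -210 is squarefree and ≠ 1, it is not a perfect square in Q, so x^2 + 210 has no rational root and is therefore irreducible over Q (a degree-2 polynomial over a field is irreducible iff it has no root). Hence m_α(x) = x^2 + 210.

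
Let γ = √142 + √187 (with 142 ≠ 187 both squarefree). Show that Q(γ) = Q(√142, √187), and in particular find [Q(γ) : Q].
[Q(γ) : Q] = 4 (equivalently, Q(γ) = Q(√142, √187))

Obviously Q(γ) ⊆ Q(√142, √187), and [Q(√142, √187):Q] = 4 (since 142, 187 are distinct squarefree integers > 1 with 26554 not a perfect square). To show equality we compute the minimal polynomial of γ. From γ = √142 + √187: γ^2 = 142 + 2√(26554) + 187 = 329 + 2√(26554), so γ^2 - 329 = 2√(26554); squaring, (γ^2 - 329)^2 = 4·26554, i.e. γ^4 - 658γ^2 + 108241 - 106216 = 0, i.e. γ^4 - 658γ^2 + 2025 = 0. So γ is a root of x^4 - 658x^2 + 2025. This polynomial is irreducible over Q: it has no rational root (each ±√142 ± √187 is irrational), and any factorization into two quadratics over Q would force √(26554) ∈ Q (pairing opposite roots) or √142, √187 ∈ Q (other pairings), all impossible. Hence [Q(γ):Q] = 4 = [Q(√142, √187):Q], so Q(γ) = Q(√142, √187).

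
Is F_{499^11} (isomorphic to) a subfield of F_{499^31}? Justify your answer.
No: F_{499^11} is not a subfield of F_{499^31}

F_{p^m} embeds in F_{p^n} iff m | n. Here 11 ∤ 31 (since 31 = 2·11 + 9 with remainder 9 ≠ 0), so F_{499^11} is not a subfield of F_{499^31}. Equivalently: if it were, the tower law would give 11 = [F_{499^11}:F_499] dividing [F_{499^31}:F_499] = 31, contradiction.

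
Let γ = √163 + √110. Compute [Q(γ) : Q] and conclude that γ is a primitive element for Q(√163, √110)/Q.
[Q(γ) : Q] = 4 (equivalently, Q(γ) = Q(√163, √110))

Obviously Q(γ) ⊆ Q(√163, √110), and [Q(√163, √110):Q] = 4 (since 163, 110 are distinct squarefree integers > 1 with 17930 not a perfect square). To show equality we compute the minimal polynomial of γ. From γ = √163 + √110: γ^2 = 163 + 2√(17930) + 110 = 273 + 2√(17930), so γ^2 - 273 = 2√(17930); squaring, (γ^2 - 273)^2 = 4·17930, i.e. γ^4 - 546γ^2 + 74529 - 71720 = 0, i.e. γ^4 - 546γ^2 + 2809 = 0. So γ is a root of x^4 - 546x^2 + 2809. This polynomial is irreducible over Q: it has no rational root (each ±√163 ± √110 is irrational), and any factorization into two quadratics over Q would force √(17930) ∈ Q (pairing opposite roots) or √163, √110 ∈ Q (other pairings), all impossible. Hence [Q(γ):Q] = 4 = [Q(√163, √110):Q], so Q(γ) = Q(√163, √110).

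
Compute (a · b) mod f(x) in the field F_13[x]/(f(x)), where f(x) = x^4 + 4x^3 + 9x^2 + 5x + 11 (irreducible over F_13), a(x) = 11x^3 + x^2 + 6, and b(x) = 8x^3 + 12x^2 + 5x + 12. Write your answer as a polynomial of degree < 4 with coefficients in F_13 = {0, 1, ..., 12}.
a · b ≡ 4x^3 + 5x^2 + 5x + 6 (mod f(x))

Multiply in F_13[x]: a(x)·b(x) = (11x^3 + x^2 + 6)·(8x^3 + 12x^2 + 5x + 12) = 10x^6 + 10x^5 + 2x^4 + 3x^3 + 6x^2 + 4x + 7. This has degree ≥ 4, so divide by f(x) over F_13: 10x^6 + 10x^5 + 2x^4 + 3x^3 + 6x^2 + 4x + 7 = (10x^2 + 9x + 6)·(x^4 + 4x^3 + 9x^2 + 5x + 11) + (4x^3 + 5x^2 + 5x + 6). Hence a·b ≡ 4x^3 + 5x^2 + 5x + 6 (mod f). (F_13[x]/(f) is a field with 13^4 = 28561 elements since f is irreducible of degree 4.)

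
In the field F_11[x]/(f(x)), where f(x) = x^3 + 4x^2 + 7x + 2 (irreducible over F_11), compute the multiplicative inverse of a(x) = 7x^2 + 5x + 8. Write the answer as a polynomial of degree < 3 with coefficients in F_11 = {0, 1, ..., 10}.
a(x)^(-1) ≡ 10x^2 + x + 9 (mod f(x))

Since f is irreducible over F_11, F_11[x]/(f) is a field and a(x) ≠ 0 has an inverse. Apply the extended Euclidean algorithm to f(x) and a(x) in F_11[x]: f(x) = (8x + 9)·a(x) + (8x + 7);  a(x) = (5x + 10)·(8x + 7) + (4). The last nonzero remainder is the constant 4 = gcd(f, a) in F_11. Back-substituting through the division chain expresses 4 = s(x)·a(x) + t(x)·f(x) with s(x) ≡ 7x^2 + 4x + 3 (mod f), so (7x^2 + 4x + 3)·a(x) ≡ 4 (mod f). Multiplying by 4^(-1) ≡ 3 in F_11 gives a(x)^(-1) ≡ 3·(7x^2 + 4x + 3) ≡ 10x^2 + x + 9 (mod f). Check: (7x^2 + 5x + 8)·(10x^2 + x + 9) = 4x^4 + 2x^3 + 5x^2 + 9x + 6 ≡ 1 (mod x^3 + 4x^2 + 7x + 2).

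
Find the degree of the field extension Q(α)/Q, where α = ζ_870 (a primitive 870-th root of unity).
[Q(α):Q] = 224

The minimal polynomial of ζ_870 over Q is the 870-th cyclotomic polynomial Φ_870(x), which is irreducible over Q and has degree φ(870) = 224. Hence [Q(α):Q] = φ(870) = 224.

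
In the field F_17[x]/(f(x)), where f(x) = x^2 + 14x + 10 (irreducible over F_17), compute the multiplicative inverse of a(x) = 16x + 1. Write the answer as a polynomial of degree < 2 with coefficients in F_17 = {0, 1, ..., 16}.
a(x)^(-1) ≡ 15x + 4 (mod f(x))

Since f is irreducible over F_17, F_17[x]/(f) is a field and a(x) ≠ 0 has an inverse. Apply the extended Euclidean algorithm to f(x) and a(x) in F_17[x]: f(x) = (16x + 2)·a(x) + (8). The last nonzero remainder is the constant 8 = gcd(f, a) in F_17. Back-substituting through the division chain expresses 8 = s(x)·a(x) + t(x)·f(x) with s(x) ≡ x + 15 (mod f), so (x + 15)·a(x) ≡ 8 (mod f). Multiplying by 8^(-1) ≡ 15 in F_17 gives a(x)^(-1) ≡ 15·(x + 15) ≡ 15x + 4 (mod f). Check: (16x + 1)·(15x + 4) = 2x^2 + 11x + 4 ≡ 1 (mod x^2 + 14x + 10).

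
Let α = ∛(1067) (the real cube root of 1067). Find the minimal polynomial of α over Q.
m_α(x) = x^3 - 1067

α satisfies α^3 = 1067, so x^3 - 1067 annihilates α. By the rational root test, a rational root p/q (in lowest terms) of x^3 - 1067 would satisfy p^3 = 1067 q^3, forcing q = 1 and p^3 = 1067; but 1067 is not a perfect cube, contradiction. A monic cubic over Q with no rational root is irreducible (any nontrivial factorization would include a linear factor). Hence x^3 - 1067 is the minimal polynomial of α, and in particular [Q(α):Q] = 3.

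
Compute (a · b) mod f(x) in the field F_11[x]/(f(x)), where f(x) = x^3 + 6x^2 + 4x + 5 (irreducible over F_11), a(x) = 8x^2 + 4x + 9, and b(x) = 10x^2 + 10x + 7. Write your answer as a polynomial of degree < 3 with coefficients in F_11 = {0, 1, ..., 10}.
a · b ≡ 2x^2 + 3x + 4 (mod f(x))

Multiply in F_11[x]: a(x)·b(x) = (8x^2 + 4x + 9)·(10x^2 + 10x + 7) = 3x^4 + 10x^3 + 10x^2 + 8x + 8. This has degree ≥ 3, so divide by f(x) over F_11: 3x^4 + 10x^3 + 10x^2 + 8x + 8 = (3x + 3)·(x^3 + 6x^2 + 4x + 5) + (2x^2 + 3x + 4). Hence a·b ≡ 2x^2 + 3x + 4 (mod f). (F_11[x]/(f) is a field with 11^3 = 1331 elements since f is irreducible of degree 3.)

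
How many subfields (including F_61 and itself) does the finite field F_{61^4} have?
F_{61^4} has 3 subfields

The subfields of F_{p^n} are exactly the fields F_{p^d} for d | n (each is the fixed field of the unique index-d subgroup of Gal(F_{p^n}/F_p) ≅ Z/nZ). The divisors of n = 4 are {1, 2, 4}, giving 3 subfields: F_{61^1}, F_{61^2}, F_{61^4}.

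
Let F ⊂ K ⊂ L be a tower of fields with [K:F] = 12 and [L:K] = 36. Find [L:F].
[L:F] = 432

The tower law says that for any tower of field extensions F ⊂ K ⊂ L with finite degrees, [L:F] = [L:K] · [K:F]. Here this gives [L:F] = 36 · 12 = 432.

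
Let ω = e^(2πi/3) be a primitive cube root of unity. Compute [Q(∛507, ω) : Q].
[Q(∛507, ω) : Q] = 6

[Q(∛507):Q] = 3 (min poly x^3 - 507, irreducible since 507 is not a perfect cube). [Q(ω):Q] = 2 (min poly x^2 + x + 1). Since Q(∛507) ⊂ R and ω ∉ R, we have ω ∉ Q(∛507), so x^2 + x + 1 remains irreducible over Q(∛507) and [Q(∛507, ω) : Q(∛507)] = 2. By the tower law, [Q(∛507, ω) : Q] = 3 · 2 = 6. (In fact Q(∛507, ω) is the splitting field of x^3 - 507 over Q.)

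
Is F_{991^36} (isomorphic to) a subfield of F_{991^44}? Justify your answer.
No: F_{991^36} is not a subfield of F_{991^44}

F_{p^m} embeds in F_{p^n} iff m | n. Here 36 ∤ 44 (since 44 = 1·36 + 8 with remainder 8 ≠ 0), so F_{991^36} is not a subfield of F_{991^44}. Equivalently: if it were, the tower law would give 36 = [F_{991^36}:F_991] dividing [F_{991^44}:F_991] = 44, contradiction.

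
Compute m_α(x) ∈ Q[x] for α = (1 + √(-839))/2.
m_α(x) = x^2 - x + 210

From 2α - 1 = √(-839), squaring gives (2α - 1)^2 = -839, i.e. 4α^2 - 4α + 1 = -839, so α^2 - α + (1 + 839)/4 = 0. Since -839 ≡ 1 (mod 4), (1 + 839)/4 = 210 ∈ Z. The polynomial x^2 - x + 210 has discriminant 1 - 4·(210) = -839, which is not a perfect square in Q (d = -839 is squarefree and ≠ 1), so x^2 - x + 210 is irreducible over Q. It is the minimal polynomial of α.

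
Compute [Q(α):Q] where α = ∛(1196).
[Q(α):Q] = 3

The minimal polynomial of α is x^3 - 1196, irreducible over Q since 1196 is not a perfect cube (so x^3 - 1196 has no rational root). Hence [Q(α):Q] = deg(m_α) = 3.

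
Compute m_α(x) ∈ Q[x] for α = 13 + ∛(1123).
m_α(x) = x^3 - 39x^2 + 507x - 3320

Set β = α - 13 = ∛(1123), so β^3 = 1123. Then (α - 13)^3 - 1123 = 0, i.e. α is a root of g(x) = (x - 13)^3 - 1123 = x^3 - 39x^2 + 507x - 3320. Since g(x) = h(x - 13) where h(x) = x^3 - 1123, and h is irreducible over Q (because 1123 is not a perfect cube, so h has no rational root, and a monic cubic with no rational root is irreducible), g is also irreducible (irreducibility is preserved under the substitution x → x - 13). Hence m_α(x) = x^3 - 39x^2 + 507x - 3320.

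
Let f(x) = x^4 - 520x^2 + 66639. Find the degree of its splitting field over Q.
[K : Q] = 4

Solving the quadratic in x^2: x^2 = (520 ± √(520^2 - 4·66639))/2 = (520 ± √3844)/2 = (520 ± 62)/2, giving x^2 = 291 or x^2 = 229. So f(x) = (x^2 - 291)(x^2 - 229) and the roots of f are ±√291, ±√229. Hence the splitting field is K = Q(√291, √229). Since 291 and 229 are distinct squarefree integers > 1, their product 66639 is not a perfect square, so √229 ∉ Q(√291). By the tower law [K:Q] = [Q(√291,√229):Q(√291)] · [Q(√291):Q] = 2 · 2 = 4.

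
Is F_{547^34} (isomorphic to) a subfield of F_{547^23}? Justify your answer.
No: F_{547^34} is not a subfield of F_{547^23}

F_{p^m} embeds in F_{p^n} iff m | n. Here 34 ∤ 23 (since 23 = 0·34 + 23 with remainder 23 ≠ 0), so F_{547^34} is not a subfield of F_{547^23}. Equivalently: if it were, the tower law would give 34 = [F_{547^34}:F_547] dividing [F_{547^23}:F_547] = 23, contradiction.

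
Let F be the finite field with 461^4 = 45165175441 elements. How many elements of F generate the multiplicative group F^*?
There are φ(45165175440) = 8976844800 primitive elements

F_q^* is cyclic of order q - 1 = 45165175440. A cyclic group of order m has exactly φ(m) generators. Here m = 45165175440 = 2^4 · 3 · 5 · 7 · 11 · 23 · 106261, so the number of primitive elements is φ(45165175440) = 8976844800.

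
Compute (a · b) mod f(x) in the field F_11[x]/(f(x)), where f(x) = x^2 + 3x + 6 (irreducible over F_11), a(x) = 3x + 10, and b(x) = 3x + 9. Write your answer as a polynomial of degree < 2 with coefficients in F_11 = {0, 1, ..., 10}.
a · b ≡ 8x + 3 (mod f(x))

Multiply in F_11[x]: a(x)·b(x) = (3x + 10)·(3x + 9) = 9x^2 + 2x + 2. This has degree ≥ 2, so divide by f(x) over F_11: 9x^2 + 2x + 2 = (9)·(x^2 + 3x + 6) + (8x + 3). Hence a·b ≡ 8x + 3 (mod f). (F_11[x]/(f) is a field with 11^2 = 121 elements since f is irreducible of degree 2.)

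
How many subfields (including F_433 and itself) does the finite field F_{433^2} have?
F_{433^2} has 2 subfields

The subfields of F_{p^n} are exactly the fields F_{p^d} for d | n (each is the fixed field of the unique index-d subgroup of Gal(F_{p^n}/F_p) ≅ Z/nZ). The divisors of n = 2 are {1, 2}, giving 2 subfields: F_{433^1}, F_{433^2}.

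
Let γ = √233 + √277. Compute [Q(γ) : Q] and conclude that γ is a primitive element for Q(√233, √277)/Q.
[Q(γ) : Q] = 4 (equivalently, Q(γ) = Q(√233, √277))

Obviously Q(γ) ⊆ Q(√233, √277), and [Q(√233, √277):Q] = 4 (since 233, 277 are distinct squarefree integers > 1 with 64541 not a perfect square). To show equality we compute the minimal polynomial of γ. From γ = √233 + √277: γ^2 = 233 + 2√(64541) + 277 = 510 + 2√(64541), so γ^2 - 510 = 2√(64541); squaring, (γ^2 - 510)^2 = 4·64541, i.e. γ^4 - 1020γ^2 + 260100 - 258164 = 0, i.e. γ^4 - 1020γ^2 + 1936 = 0. So γ is a root of x^4 - 1020x^2 + 1936. This polynomial is irreducible over Q: it has no rational root (each ±√233 ± √277 is irrational), and any factorization into two quadratics over Q would force √(64541) ∈ Q (pairing opposite roots) or √233, √277 ∈ Q (other pairings), all impossible. Hence [Q(γ):Q] = 4 = [Q(√233, √277):Q], so Q(γ) = Q(√233, √277).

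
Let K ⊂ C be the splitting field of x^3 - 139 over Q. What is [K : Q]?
[K : Q] = 6

The roots of x^3 - 139 are ∛139, ω∛139, ω^2∛139 where ω = e^(2πi/3) is a primitive cube root of unity, so K = Q(∛139, ω). Now [Q(∛139):Q] = 3 (since 139 is not a perfect cube, x^3 - 139 is irreducible) and [Q(ω):Q] = 2. Both 2 and 3 divide [K:Q], and [K:Q] ≤ 3·2 = 6, so [K:Q] = 6. (Equivalently: Q(∛139) ⊂ R but ω ∉ R, so [K : Q(∛139)] = 2.)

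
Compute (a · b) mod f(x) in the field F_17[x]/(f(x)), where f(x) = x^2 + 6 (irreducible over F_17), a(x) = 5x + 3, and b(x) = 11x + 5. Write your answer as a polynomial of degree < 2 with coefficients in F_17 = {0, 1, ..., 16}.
a · b ≡ 7x + 8 (mod f(x))

Multiply in F_17[x]: a(x)·b(x) = (5x + 3)·(11x + 5) = 4x^2 + 7x + 15. This has degree ≥ 2, so divide by f(x) over F_17: 4x^2 + 7x + 15 = (4)·(x^2 + 6) + (7x + 8). Hence a·b ≡ 7x + 8 (mod f). (F_17[x]/(f) is a field with 17^2 = 289 elements since f is irreducible of degree 2.)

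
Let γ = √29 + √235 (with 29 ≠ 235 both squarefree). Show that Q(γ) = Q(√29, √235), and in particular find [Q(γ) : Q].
[Q(γ) : Q] = 4 (equivalently, Q(γ) = Q(√29, √235))

Obviously Q(γ) ⊆ Q(√29, √235), and [Q(√29, √235):Q] = 4 (since 29, 235 are distinct squarefree integers > 1 with 6815 not a perfect square). To show equality we compute the minimal polynomial of γ. From γ = √29 + √235: γ^2 = 29 + 2√(6815) + 235 = 264 + 2√(6815), so γ^2 - 264 = 2√(6815); squaring, (γ^2 - 264)^2 = 4·6815, i.e. γ^4 - 528γ^2 + 69696 - 27260 = 0, i.e. γ^4 - 528γ^2 + 42436 = 0. So γ is a root of x^4 - 528x^2 + 42436. This polynomial is irreducible over Q: it has no rational root (each ±√29 ± √235 is irrational), and any factorization into two quadratics over Q would force √(6815) ∈ Q (pairing opposite roots) or √29, √235 ∈ Q (other pairings), all impossible. Hence [Q(γ):Q] = 4 = [Q(√29, √235):Q], so Q(γ) = Q(√29, √235).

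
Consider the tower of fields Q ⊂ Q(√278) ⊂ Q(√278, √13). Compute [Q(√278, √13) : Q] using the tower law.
[Q(√278, √13) : Q] = 4

[Q(√278):Q] = 2 (min poly x^2 - 278, irreducible since 278 is squarefree > 1). For the top step, suppose √13 ∈ Q(√278), say √13 = c + d√278 with c, d ∈ Q. Squaring: 13 = c^2 + 278d^2 + 2cd√278. Since √278 ∉ Q this forces 2cd = 0. If d = 0 then √13 = c ∈ Q, contradicting 13 squarefree > 1. If c = 0 then 13 = 278d^2, so 278·13 = (278d)^2 is a perfect square in Q — but 278·13 = 3614 is not a perfect square (since 278 and 13 are distinct squarefree integers). Contradiction. Hence √13 ∉ Q(√278), so x^2 - 13 stays irreducible over Q(√278) and [Q(√278, √13) : Q(√278)] = 2. By the tower law, [Q(√278, √13) : Q] = 2 · 2 = 4.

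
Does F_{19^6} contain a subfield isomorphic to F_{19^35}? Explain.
No: F_{19^35} is not a subfield of F_{19^6}

F_{p^m} embeds in F_{p^n} iff m | n. Here 35 ∤ 6 (since 6 = 0·35 + 6 with remainder 6 ≠ 0), so F_{19^35} is not a subfield of F_{19^6}. Equivalently: if it were, the tower law would give 35 = [F_{19^35}:F_19] dividing [F_{19^6}:F_19] = 6, contradiction.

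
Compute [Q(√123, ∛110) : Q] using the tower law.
[Q(√123, ∛110) : Q] = 6

Let L = Q(√123, ∛110). Since Q(√123) ⊂ L and [Q(√123):Q] = 2, the tower law gives 2 | [L:Q]. Likewise Q(∛110) ⊂ L with [Q(∛110):Q] = 3 (because 110 is not a perfect cube), so 3 | [L:Q]. As gcd(2,3) = 1, [L:Q] is divisible by 6. Conversely L is generated over Q by √123 and ∛110, so [L:Q] ≤ 2·3 = 6. Therefore [Q(√123, ∛110) : Q] = 6.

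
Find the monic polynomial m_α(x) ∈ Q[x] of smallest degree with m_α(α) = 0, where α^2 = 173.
m_α(x) = x^2 - 173

α satisfies α^2 - 173 = 0, so x^2 - 173 annihilates α. Since d = 173 is squarefree and ≠ 1, it is not a perfect square in Q, so x^2 - 173 has no rational root and is therefore irreducible over Q (a degree-2 polynomial over a field is irreducible iff it has no root). Hence m_α(x) = x^2 - 173.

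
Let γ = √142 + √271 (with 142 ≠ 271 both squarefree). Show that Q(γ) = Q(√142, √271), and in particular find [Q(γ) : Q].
[Q(γ) : Q] = 4 (equivalently, Q(γ) = Q(√142, √271))

Obviously Q(γ) ⊆ Q(√142, √271), and [Q(√142, √271):Q] = 4 (since 142, 271 are distinct squarefree integers > 1 with 38482 not a perfect square). To show equality we compute the minimal polynomial of γ. From γ = √142 + √271: γ^2 = 142 + 2√(38482) + 271 = 413 + 2√(38482), so γ^2 - 413 = 2√(38482); squaring, (γ^2 - 413)^2 = 4·38482, i.e. γ^4 - 826γ^2 + 170569 - 153928 = 0, i.e. γ^4 - 826γ^2 + 16641 = 0. So γ is a root of x^4 - 826x^2 + 16641. This polynomial is irreducible over Q: it has no rational root (each ±√142 ± √271 is irrational), and any factorization into two quadratics over Q would force √(38482) ∈ Q (pairing opposite roots) or √142, √271 ∈ Q (other pairings), all impossible. Hence [Q(γ):Q] = 4 = [Q(√142, √271):Q], so Q(γ) = Q(√142, √271).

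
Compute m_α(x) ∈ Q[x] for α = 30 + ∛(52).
m_α(x) = x^3 - 90x^2 + 2700x - 27052

Set β = α - 30 = ∛(52), so β^3 = 52. Then (α - 30)^3 - 52 = 0, i.e. α is a root of g(x) = (x - 30)^3 - 52 = x^3 - 90x^2 + 2700x - 27052. Since g(x) = h(x - 30) where h(x) = x^3 - 52, and h is irreducible over Q (because 52 is not a perfect cube, so h has no rational root, and a monic cubic with no rational root is irreducible), g is also irreducible (irreducibility is preserved under the substitution x → x - 30). Hence m_α(x) = x^3 - 90x^2 + 2700x - 27052.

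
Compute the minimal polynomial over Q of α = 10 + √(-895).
m_α(x) = x^2 - 20x + 995

From α - 10 = √(-895), squaring gives (α - 10)^2 = -895, i.e. α^2 - 20α + 100 = -895, so α^2 - 20α + 995 = 0. The discriminant of x^2 - 20x + 995 is (-20)^2 - 4·(995) = 400 - 3980 = -3580, and 4·(-895) is not a perfect square in Q since -895 is squarefree and ≠ 1. Hence x^2 - 20x + 995 is irreducible over Q and is the minimal polynomial of α.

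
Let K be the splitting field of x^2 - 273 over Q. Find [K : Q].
[K : Q] = 2

f(x) = x^2 - 273 factors as (x - √273)(x + √273). The splitting field is K = Q(√273). Since 273 is squarefree and > 1, it is not a perfect square, so x^2 - 273 is irreducible over Q and [Q(√273) : Q] = 2. Hence [K : Q] = 2.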